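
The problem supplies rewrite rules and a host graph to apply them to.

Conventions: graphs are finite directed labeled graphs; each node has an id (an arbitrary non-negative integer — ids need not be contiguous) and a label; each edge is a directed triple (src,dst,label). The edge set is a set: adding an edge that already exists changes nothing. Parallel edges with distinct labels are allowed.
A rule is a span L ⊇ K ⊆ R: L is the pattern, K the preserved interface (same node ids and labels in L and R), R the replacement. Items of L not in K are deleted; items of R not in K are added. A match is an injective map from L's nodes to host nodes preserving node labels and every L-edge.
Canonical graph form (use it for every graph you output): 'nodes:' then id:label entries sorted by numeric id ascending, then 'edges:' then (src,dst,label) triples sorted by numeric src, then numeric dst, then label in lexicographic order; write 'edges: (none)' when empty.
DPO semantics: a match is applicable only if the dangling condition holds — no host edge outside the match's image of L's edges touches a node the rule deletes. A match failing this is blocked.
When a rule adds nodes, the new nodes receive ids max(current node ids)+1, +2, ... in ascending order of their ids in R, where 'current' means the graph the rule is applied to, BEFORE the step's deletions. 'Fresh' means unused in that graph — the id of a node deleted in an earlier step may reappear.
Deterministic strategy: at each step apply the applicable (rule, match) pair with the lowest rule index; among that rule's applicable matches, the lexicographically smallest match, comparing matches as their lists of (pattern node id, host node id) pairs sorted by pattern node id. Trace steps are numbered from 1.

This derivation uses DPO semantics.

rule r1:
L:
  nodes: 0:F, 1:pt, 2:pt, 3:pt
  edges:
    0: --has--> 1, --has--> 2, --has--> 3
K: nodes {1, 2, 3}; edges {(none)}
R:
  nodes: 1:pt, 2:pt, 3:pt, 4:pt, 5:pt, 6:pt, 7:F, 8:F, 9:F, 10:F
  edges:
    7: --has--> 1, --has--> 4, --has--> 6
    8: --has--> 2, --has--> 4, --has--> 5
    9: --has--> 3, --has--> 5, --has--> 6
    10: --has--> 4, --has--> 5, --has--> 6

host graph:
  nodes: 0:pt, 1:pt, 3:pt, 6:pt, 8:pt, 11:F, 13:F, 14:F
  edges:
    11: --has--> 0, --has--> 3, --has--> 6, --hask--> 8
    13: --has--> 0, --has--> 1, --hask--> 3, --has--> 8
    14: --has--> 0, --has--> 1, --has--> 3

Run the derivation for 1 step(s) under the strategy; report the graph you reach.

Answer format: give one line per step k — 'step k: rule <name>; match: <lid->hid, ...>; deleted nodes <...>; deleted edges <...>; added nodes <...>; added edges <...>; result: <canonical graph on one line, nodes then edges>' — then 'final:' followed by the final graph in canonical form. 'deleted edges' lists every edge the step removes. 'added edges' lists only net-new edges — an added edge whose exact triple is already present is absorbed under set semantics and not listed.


step 1: rule r1; match: 0->14, 1->0, 2->1, 3->3; deleted nodes 14; deleted edges (14,0,has); (14,1,has); (14,3,has); added nodes 15, 16, 17, 18, 19, 20, 21; added edges (18,0,has); (18,15,has); (18,17,has); (19,1,has); (19,15,has); (19,16,has); (20,3,has); (20,16,has); (20,17,has); (21,15,has); (21,16,has); (21,17,has); result: nodes: 0:pt, 1:pt, 3:pt, 6:pt, 8:pt, 11:F, 13:F, 15:pt, 16:pt, 17:pt, 18:F, 19:F, 20:F, 21:F edges: (11,0,has); (11,3,has); (11,6,has); (11,8,hask); (13,0,has); (13,1,has); (13,3,hask); (13,8,has); (18,0,has); (18,15,has); (18,17,has); (19,1,has); (19,15,has); (19,16,has); (20,3,has); (20,16,has); (20,17,has); (21,15,has); (21,16,has); (21,17,has)
final:
nodes: 0:pt, 1:pt, 3:pt, 6:pt, 8:pt, 11:F, 13:F, 15:pt, 16:pt, 17:pt, 18:F, 19:F, 20:F, 21:F
edges: (11,0,has); (11,3,has); (11,6,has); (11,8,hask); (13,0,has); (13,1,has); (13,3,hask); (13,8,has); (18,0,has); (18,15,has); (18,17,has); (19,1,has); (19,15,has); (19,16,has); (20,3,has); (20,16,has); (20,17,has); (21,15,has); (21,16,has); (21,17,has)


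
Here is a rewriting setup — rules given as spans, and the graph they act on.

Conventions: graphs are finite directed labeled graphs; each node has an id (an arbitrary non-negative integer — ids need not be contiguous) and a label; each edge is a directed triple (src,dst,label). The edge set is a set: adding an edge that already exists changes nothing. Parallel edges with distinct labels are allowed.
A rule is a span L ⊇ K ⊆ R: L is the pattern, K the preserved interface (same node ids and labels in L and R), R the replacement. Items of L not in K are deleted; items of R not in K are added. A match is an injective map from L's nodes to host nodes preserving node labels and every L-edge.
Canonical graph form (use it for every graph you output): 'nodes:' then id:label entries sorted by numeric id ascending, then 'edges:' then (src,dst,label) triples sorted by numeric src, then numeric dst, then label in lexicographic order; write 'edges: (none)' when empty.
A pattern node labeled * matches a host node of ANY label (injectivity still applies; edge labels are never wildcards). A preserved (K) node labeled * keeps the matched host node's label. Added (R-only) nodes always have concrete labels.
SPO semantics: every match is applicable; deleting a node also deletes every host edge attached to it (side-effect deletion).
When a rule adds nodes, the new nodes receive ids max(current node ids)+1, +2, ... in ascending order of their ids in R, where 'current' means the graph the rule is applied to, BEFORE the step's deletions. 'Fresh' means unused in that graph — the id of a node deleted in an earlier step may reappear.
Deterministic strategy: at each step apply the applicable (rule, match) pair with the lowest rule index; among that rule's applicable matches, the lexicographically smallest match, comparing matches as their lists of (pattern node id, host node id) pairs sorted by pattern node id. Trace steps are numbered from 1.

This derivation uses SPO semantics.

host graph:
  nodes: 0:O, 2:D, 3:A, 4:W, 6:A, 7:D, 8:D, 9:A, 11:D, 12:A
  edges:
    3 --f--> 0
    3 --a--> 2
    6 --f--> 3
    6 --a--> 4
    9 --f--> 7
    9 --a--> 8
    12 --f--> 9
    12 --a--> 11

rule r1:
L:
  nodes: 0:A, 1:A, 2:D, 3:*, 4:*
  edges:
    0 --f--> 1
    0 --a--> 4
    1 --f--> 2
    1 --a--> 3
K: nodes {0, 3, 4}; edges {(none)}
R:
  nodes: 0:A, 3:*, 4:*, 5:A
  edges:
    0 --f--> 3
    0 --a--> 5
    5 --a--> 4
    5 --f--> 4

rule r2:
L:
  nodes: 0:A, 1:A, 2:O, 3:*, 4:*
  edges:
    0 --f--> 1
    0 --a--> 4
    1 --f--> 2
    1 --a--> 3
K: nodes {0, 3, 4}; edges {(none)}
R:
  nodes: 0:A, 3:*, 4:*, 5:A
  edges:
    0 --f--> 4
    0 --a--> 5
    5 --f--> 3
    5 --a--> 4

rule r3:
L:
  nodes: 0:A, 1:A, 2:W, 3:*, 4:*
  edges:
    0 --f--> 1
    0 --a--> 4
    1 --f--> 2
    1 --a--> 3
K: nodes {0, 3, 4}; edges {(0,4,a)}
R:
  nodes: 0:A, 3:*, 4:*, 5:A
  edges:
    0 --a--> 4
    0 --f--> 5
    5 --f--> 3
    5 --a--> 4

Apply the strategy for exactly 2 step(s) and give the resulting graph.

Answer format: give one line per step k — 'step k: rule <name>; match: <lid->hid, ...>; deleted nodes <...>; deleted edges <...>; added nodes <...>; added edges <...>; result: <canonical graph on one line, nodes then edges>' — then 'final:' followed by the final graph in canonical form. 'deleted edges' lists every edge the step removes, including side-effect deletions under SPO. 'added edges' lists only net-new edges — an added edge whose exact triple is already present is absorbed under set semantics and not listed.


step 1: rule r1; match: 0->12, 1->9, 2->7, 3->8, 4->11; deleted nodes 7, 9; deleted edges (9,7,f); (9,8,a); (12,9,f); (12,11,a); added nodes 13; added edges (12,8,f); (12,13,a); (13,11,a); (13,11,f); result: nodes: 0:O, 2:D, 3:A, 4:W, 6:A, 8:D, 11:D, 12:A, 13:A edges: (3,0,f); (3,2,a); (6,3,f); (6,4,a); (12,8,f); (12,13,a); (13,11,a); (13,11,f)
step 2: rule r2; match: 0->6, 1->3, 2->0, 3->2, 4->4; deleted nodes 0, 3; deleted edges (3,0,f); (3,2,a); (6,3,f); (6,4,a); added nodes 14; added edges (6,4,f); (6,14,a); (14,2,f); (14,4,a); result: nodes: 2:D, 4:W, 6:A, 8:D, 11:D, 12:A, 13:A, 14:A edges: (6,4,f); (6,14,a); (12,8,f); (12,13,a); (13,11,a); (13,11,f); (14,2,f); (14,4,a)
final:
nodes: 2:D, 4:W, 6:A, 8:D, 11:D, 12:A, 13:A, 14:A
edges: (6,4,f); (6,14,a); (12,8,f); (12,13,a); (13,11,a); (13,11,f); (14,2,f); (14,4,a)


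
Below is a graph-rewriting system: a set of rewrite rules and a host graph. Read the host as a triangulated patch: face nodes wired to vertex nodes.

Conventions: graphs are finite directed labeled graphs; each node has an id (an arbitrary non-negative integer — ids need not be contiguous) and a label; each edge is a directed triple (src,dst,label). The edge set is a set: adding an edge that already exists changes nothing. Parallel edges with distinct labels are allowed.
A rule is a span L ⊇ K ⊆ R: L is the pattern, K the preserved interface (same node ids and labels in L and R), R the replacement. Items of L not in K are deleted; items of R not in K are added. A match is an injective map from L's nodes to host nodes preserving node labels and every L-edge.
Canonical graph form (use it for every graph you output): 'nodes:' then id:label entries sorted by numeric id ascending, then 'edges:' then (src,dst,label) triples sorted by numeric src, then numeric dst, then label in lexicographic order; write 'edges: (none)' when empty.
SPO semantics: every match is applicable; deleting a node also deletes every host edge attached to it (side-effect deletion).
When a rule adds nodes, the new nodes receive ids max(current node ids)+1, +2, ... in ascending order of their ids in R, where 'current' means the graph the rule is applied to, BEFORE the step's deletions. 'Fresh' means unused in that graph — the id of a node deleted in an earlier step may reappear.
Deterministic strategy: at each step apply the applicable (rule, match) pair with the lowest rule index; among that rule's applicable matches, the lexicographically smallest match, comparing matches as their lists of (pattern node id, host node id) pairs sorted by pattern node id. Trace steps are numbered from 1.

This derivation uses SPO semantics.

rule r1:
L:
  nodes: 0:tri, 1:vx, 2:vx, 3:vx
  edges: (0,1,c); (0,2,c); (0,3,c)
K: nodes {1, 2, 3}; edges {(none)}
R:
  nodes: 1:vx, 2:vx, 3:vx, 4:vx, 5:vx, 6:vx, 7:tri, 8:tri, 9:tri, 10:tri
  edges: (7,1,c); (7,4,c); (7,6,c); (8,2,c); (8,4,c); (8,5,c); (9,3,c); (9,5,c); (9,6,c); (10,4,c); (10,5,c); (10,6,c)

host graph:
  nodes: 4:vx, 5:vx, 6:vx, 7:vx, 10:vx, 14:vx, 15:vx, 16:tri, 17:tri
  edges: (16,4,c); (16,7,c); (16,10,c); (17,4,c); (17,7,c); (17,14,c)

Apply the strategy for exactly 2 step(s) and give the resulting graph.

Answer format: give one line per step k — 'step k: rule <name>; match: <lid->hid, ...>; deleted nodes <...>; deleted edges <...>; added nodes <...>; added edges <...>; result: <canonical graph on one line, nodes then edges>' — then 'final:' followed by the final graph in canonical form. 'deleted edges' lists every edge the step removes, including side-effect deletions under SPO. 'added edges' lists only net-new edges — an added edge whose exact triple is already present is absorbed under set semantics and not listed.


step 1: rule r1; match: 0->16, 1->4, 2->7, 3->10; deleted nodes 16; deleted edges (16,4,c); (16,7,c); (16,10,c); added nodes 18, 19, 20, 21, 22, 23, 24; added edges (21,4,c); (21,18,c); (21,20,c); (22,7,c); (22,18,c); (22,19,c); (23,10,c); (23,19,c); (23,20,c); (24,18,c); (24,19,c); (24,20,c); result: nodes: 4:vx, 5:vx, 6:vx, 7:vx, 10:vx, 14:vx, 15:vx, 17:tri, 18:vx, 19:vx, 20:vx, 21:tri, 22:tri, 23:tri, 24:tri edges: (17,4,c); (17,7,c); (17,14,c); (21,4,c); (21,18,c); (21,20,c); (22,7,c); (22,18,c); (22,19,c); (23,10,c); (23,19,c); (23,20,c); (24,18,c); (24,19,c); (24,20,c)
step 2: rule r1; match: 0->17, 1->4, 2->7, 3->14; deleted nodes 17; deleted edges (17,4,c); (17,7,c); (17,14,c); added nodes 25, 26, 27, 28, 29, 30, 31; added edges (28,4,c); (28,25,c); (28,27,c); (29,7,c); (29,25,c); (29,26,c); (30,14,c); (30,26,c); (30,27,c); (31,25,c); (31,26,c); (31,27,c); result: nodes: 4:vx, 5:vx, 6:vx, 7:vx, 10:vx, 14:vx, 15:vx, 18:vx, 19:vx, 20:vx, 21:tri, 22:tri, 23:tri, 24:tri, 25:vx, 26:vx, 27:vx, 28:tri, 29:tri, 30:tri, 31:tri edges: (21,4,c); (21,18,c); (21,20,c); (22,7,c); (22,18,c); (22,19,c); (23,10,c); (23,19,c); (23,20,c); (24,18,c); (24,19,c); (24,20,c); (28,4,c); (28,25,c); (28,27,c); (29,7,c); (29,25,c); (29,26,c); (30,14,c); (30,26,c); (30,27,c); (31,25,c); (31,26,c); (31,27,c)
final:
nodes: 4:vx, 5:vx, 6:vx, 7:vx, 10:vx, 14:vx, 15:vx, 18:vx, 19:vx, 20:vx, 21:tri, 22:tri, 23:tri, 24:tri, 25:vx, 26:vx, 27:vx, 28:tri, 29:tri, 30:tri, 31:tri
edges: (21,4,c); (21,18,c); (21,20,c); (22,7,c); (22,18,c); (22,19,c); (23,10,c); (23,19,c); (23,20,c); (24,18,c); (24,19,c); (24,20,c); (28,4,c); (28,25,c); (28,27,c); (29,7,c); (29,25,c); (29,26,c); (30,14,c); (30,26,c); (30,27,c); (31,25,c); (31,26,c); (31,27,c)


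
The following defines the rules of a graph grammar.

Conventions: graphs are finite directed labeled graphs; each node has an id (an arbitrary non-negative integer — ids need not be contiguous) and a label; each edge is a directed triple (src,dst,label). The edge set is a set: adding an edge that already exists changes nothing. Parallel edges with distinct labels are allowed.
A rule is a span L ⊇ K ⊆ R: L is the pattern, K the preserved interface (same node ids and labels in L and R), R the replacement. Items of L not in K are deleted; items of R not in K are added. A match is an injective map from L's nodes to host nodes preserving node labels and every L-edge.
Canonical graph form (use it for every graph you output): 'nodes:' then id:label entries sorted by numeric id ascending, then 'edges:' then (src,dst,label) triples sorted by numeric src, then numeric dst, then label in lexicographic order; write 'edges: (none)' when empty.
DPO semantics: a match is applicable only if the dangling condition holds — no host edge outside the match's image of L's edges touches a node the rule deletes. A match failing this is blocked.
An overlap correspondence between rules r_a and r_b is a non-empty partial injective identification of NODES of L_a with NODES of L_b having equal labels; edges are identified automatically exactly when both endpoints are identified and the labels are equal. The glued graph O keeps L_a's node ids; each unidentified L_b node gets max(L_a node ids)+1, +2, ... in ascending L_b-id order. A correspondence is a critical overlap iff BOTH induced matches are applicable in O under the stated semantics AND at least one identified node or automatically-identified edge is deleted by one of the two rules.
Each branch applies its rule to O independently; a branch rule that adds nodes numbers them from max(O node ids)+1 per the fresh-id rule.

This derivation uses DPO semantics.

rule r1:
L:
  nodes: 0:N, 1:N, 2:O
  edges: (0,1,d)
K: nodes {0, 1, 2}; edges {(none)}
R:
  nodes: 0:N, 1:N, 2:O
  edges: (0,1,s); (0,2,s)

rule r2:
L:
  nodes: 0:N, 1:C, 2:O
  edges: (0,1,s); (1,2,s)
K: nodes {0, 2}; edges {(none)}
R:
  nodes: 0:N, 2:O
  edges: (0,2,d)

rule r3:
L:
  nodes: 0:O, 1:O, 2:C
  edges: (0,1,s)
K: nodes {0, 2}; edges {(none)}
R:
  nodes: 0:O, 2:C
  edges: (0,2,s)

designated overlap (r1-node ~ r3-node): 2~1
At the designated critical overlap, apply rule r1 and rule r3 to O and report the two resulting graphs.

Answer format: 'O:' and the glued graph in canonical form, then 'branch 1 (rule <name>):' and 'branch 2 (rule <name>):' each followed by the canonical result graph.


O:
nodes: 0:N, 1:N, 2:O, 3:O, 4:C
edges: (0,1,d); (3,2,s)
branch 1 (rule r1):
nodes: 0:N, 1:N, 2:O, 3:O, 4:C
edges: (0,1,s); (0,2,s); (3,2,s)
branch 2 (rule r3):
nodes: 0:N, 1:N, 3:O, 4:C
edges: (0,1,d); (3,4,s)


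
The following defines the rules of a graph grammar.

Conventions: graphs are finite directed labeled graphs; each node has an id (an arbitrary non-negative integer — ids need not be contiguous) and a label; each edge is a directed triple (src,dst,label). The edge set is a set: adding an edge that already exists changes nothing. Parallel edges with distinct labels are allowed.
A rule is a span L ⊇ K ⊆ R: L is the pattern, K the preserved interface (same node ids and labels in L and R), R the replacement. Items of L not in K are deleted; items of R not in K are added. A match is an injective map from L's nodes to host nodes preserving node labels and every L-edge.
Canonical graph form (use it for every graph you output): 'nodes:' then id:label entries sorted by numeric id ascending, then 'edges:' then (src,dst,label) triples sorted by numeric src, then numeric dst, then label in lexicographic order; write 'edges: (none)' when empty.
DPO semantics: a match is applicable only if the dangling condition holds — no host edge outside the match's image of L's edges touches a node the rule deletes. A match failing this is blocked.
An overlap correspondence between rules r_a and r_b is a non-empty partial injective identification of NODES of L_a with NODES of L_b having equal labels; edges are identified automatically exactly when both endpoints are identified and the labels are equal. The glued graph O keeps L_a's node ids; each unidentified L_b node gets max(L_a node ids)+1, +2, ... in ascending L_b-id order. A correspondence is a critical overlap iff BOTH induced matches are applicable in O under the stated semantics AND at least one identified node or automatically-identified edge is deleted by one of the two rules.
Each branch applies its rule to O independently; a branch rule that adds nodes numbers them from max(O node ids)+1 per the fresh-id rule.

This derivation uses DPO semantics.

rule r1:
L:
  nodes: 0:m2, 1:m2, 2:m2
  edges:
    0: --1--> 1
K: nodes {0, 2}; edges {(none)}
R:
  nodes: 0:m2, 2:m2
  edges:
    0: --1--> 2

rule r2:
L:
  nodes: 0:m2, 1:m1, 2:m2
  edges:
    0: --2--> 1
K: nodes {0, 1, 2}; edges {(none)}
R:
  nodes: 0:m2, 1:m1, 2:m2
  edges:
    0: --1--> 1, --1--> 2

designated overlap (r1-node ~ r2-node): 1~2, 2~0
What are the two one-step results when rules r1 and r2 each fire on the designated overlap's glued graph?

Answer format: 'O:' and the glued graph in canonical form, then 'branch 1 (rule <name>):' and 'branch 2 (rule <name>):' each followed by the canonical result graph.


O:
nodes: 0:m2, 1:m2, 2:m2, 3:m1
edges: (0,1,1); (2,3,2)
branch 1 (rule r1):
nodes: 0:m2, 2:m2, 3:m1
edges: (0,2,1); (2,3,2)
branch 2 (rule r2):
nodes: 0:m2, 1:m2, 2:m2, 3:m1
edges: (0,1,1); (2,1,1); (2,3,1)


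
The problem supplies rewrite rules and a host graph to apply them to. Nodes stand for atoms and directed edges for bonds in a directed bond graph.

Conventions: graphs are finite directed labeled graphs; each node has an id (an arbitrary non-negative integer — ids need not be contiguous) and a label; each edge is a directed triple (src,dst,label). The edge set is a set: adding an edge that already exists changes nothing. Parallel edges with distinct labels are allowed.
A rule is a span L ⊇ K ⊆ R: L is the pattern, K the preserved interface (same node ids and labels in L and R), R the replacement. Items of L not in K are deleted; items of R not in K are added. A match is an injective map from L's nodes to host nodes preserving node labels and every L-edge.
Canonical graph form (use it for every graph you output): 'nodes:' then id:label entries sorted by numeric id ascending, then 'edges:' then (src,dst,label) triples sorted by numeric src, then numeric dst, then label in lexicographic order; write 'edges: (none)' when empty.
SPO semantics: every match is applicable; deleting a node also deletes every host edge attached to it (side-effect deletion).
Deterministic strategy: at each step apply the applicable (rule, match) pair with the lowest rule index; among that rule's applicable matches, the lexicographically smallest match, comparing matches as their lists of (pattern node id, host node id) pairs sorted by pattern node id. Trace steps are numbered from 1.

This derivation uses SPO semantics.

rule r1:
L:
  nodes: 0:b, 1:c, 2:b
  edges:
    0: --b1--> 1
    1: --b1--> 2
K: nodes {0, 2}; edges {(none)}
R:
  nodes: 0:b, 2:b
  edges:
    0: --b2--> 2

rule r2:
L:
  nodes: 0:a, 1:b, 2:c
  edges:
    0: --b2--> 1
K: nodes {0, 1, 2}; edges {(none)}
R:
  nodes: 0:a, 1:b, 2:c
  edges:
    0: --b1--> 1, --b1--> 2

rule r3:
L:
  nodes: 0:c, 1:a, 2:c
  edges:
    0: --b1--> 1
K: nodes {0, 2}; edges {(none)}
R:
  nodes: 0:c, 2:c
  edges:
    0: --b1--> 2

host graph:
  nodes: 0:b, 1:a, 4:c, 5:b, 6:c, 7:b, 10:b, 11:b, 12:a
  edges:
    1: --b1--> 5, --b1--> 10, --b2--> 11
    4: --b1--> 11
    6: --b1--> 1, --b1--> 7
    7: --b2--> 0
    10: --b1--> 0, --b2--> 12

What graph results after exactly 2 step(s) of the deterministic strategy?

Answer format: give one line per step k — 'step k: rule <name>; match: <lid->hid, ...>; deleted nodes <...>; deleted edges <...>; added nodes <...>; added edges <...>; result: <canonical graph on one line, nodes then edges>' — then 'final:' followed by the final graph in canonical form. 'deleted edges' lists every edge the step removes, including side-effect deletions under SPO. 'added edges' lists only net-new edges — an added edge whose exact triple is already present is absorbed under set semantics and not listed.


step 1: rule r2; match: 0->1, 1->11, 2->4; deleted nodes (none); deleted edges (1,11,b2); added nodes (none); added edges (1,4,b1); (1,11,b1); result: nodes: 0:b, 1:a, 4:c, 5:b, 6:c, 7:b, 10:b, 11:b, 12:a edges: (1,4,b1); (1,5,b1); (1,10,b1); (1,11,b1); (4,11,b1); (6,1,b1); (6,7,b1); (7,0,b2); (10,0,b1); (10,12,b2)
step 2: rule r3; match: 0->6, 1->1, 2->4; deleted nodes 1; deleted edges (1,4,b1); (1,5,b1); (1,10,b1); (1,11,b1); (6,1,b1); added nodes (none); added edges (6,4,b1); result: nodes: 0:b, 4:c, 5:b, 6:c, 7:b, 10:b, 11:b, 12:a edges: (4,11,b1); (6,4,b1); (6,7,b1); (7,0,b2); (10,0,b1); (10,12,b2)
final:
nodes: 0:b, 4:c, 5:b, 6:c, 7:b, 10:b, 11:b, 12:a
edges: (4,11,b1); (6,4,b1); (6,7,b1); (7,0,b2); (10,0,b1); (10,12,b2)


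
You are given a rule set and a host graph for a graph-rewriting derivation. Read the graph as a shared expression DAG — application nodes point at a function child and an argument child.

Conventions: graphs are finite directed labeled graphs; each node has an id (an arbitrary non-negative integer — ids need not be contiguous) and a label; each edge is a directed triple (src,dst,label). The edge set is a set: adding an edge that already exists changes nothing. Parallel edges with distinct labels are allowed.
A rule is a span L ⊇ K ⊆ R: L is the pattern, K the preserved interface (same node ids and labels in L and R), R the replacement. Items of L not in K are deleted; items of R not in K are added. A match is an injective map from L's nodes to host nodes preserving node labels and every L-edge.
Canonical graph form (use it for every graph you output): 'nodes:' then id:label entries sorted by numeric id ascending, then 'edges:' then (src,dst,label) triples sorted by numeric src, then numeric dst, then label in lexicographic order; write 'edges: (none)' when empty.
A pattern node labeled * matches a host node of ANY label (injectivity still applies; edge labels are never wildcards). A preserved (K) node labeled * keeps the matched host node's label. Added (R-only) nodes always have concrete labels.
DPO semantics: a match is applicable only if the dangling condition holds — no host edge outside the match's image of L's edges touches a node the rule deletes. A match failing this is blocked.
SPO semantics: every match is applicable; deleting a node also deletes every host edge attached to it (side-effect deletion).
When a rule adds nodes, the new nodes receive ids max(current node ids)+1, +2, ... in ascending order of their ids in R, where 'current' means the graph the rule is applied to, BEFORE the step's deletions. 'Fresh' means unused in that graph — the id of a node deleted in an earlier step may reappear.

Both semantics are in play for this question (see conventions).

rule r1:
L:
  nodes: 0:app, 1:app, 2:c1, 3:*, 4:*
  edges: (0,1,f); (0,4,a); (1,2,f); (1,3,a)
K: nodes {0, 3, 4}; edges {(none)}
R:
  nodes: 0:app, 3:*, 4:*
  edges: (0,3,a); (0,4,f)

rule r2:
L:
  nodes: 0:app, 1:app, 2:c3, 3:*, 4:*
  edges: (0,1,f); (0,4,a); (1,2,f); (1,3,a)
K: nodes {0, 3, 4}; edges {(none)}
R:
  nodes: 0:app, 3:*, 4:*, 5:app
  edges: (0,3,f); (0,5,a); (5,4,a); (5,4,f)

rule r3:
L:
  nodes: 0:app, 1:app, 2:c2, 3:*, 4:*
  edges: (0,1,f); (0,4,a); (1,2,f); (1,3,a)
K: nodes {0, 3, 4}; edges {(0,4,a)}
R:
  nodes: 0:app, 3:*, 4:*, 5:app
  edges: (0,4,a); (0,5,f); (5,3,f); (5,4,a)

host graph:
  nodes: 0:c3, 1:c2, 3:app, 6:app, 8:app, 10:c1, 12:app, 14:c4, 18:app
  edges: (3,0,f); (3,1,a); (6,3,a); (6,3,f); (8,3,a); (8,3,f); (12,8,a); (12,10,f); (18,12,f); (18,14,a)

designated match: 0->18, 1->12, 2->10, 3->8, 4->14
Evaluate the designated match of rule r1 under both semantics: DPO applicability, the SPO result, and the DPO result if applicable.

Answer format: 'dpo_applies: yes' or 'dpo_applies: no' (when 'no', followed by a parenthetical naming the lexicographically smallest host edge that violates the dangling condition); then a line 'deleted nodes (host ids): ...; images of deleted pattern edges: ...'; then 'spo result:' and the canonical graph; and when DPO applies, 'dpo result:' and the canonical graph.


dpo_applies: yes
deleted nodes (host ids): 10, 12; images of deleted pattern edges: (12,8,a); (12,10,f); (18,12,f); (18,14,a)
spo result:
nodes: 0:c3, 1:c2, 3:app, 6:app, 8:app, 14:c4, 18:app
edges: (3,0,f); (3,1,a); (6,3,a); (6,3,f); (8,3,a); (8,3,f); (18,8,a); (18,14,f)
dpo result:
nodes: 0:c3, 1:c2, 3:app, 6:app, 8:app, 14:c4, 18:app
edges: (3,0,f); (3,1,a); (6,3,a); (6,3,f); (8,3,a); (8,3,f); (18,8,a); (18,14,f)


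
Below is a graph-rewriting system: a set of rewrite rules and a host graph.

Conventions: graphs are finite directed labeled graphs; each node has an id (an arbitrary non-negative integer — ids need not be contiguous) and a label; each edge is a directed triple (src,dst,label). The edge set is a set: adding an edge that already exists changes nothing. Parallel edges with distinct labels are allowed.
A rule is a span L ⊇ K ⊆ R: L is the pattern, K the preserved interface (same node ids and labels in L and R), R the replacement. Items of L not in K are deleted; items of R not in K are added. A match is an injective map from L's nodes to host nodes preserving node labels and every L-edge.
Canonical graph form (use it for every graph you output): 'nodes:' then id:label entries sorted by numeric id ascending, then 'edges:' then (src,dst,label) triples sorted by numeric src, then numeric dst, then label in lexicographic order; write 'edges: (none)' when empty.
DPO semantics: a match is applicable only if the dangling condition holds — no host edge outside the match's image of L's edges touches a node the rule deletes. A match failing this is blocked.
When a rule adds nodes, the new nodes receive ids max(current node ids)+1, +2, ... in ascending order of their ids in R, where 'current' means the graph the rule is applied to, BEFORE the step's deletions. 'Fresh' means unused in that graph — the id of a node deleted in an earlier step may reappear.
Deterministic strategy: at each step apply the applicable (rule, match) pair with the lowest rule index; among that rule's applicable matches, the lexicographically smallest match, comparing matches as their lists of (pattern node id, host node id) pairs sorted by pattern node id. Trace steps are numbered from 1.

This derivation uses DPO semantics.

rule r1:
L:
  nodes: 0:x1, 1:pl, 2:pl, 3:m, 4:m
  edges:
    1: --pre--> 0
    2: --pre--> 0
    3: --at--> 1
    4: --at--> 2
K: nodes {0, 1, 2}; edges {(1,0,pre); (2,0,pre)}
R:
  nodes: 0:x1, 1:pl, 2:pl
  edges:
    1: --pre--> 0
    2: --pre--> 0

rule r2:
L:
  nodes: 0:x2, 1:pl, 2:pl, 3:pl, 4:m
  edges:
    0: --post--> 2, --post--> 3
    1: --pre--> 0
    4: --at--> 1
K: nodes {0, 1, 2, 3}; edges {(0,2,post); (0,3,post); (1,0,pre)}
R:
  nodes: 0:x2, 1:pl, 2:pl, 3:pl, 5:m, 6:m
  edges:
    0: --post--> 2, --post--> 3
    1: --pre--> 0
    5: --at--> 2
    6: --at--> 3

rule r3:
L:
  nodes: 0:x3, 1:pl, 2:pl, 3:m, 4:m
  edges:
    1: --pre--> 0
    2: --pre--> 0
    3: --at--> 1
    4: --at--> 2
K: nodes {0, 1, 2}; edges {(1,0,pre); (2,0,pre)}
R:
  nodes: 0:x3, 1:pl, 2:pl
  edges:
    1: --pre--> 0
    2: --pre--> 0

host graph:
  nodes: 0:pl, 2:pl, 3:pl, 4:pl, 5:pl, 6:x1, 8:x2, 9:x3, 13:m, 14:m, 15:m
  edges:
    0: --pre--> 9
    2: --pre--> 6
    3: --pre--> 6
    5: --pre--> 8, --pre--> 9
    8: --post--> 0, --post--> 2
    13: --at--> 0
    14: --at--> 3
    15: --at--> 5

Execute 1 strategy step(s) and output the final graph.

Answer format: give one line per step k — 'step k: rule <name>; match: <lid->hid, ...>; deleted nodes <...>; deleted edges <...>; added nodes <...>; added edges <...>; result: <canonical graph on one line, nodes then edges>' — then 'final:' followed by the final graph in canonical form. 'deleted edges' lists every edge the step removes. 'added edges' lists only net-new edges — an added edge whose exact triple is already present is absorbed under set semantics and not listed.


step 1: rule r2; match: 0->8, 1->5, 2->0, 3->2, 4->15; deleted nodes 15; deleted edges (15,5,at); added nodes 16, 17; added edges (16,0,at); (17,2,at); result: nodes: 0:pl, 2:pl, 3:pl, 4:pl, 5:pl, 6:x1, 8:x2, 9:x3, 13:m, 14:m, 16:m, 17:m edges: (0,9,pre); (2,6,pre); (3,6,pre); (5,8,pre); (5,9,pre); (8,0,post); (8,2,post); (13,0,at); (14,3,at); (16,0,at); (17,2,at)
final:
nodes: 0:pl, 2:pl, 3:pl, 4:pl, 5:pl, 6:x1, 8:x2, 9:x3, 13:m, 14:m, 16:m, 17:m
edges: (0,9,pre); (2,6,pre); (3,6,pre); (5,8,pre); (5,9,pre); (8,0,post); (8,2,post); (13,0,at); (14,3,at); (16,0,at); (17,2,at)


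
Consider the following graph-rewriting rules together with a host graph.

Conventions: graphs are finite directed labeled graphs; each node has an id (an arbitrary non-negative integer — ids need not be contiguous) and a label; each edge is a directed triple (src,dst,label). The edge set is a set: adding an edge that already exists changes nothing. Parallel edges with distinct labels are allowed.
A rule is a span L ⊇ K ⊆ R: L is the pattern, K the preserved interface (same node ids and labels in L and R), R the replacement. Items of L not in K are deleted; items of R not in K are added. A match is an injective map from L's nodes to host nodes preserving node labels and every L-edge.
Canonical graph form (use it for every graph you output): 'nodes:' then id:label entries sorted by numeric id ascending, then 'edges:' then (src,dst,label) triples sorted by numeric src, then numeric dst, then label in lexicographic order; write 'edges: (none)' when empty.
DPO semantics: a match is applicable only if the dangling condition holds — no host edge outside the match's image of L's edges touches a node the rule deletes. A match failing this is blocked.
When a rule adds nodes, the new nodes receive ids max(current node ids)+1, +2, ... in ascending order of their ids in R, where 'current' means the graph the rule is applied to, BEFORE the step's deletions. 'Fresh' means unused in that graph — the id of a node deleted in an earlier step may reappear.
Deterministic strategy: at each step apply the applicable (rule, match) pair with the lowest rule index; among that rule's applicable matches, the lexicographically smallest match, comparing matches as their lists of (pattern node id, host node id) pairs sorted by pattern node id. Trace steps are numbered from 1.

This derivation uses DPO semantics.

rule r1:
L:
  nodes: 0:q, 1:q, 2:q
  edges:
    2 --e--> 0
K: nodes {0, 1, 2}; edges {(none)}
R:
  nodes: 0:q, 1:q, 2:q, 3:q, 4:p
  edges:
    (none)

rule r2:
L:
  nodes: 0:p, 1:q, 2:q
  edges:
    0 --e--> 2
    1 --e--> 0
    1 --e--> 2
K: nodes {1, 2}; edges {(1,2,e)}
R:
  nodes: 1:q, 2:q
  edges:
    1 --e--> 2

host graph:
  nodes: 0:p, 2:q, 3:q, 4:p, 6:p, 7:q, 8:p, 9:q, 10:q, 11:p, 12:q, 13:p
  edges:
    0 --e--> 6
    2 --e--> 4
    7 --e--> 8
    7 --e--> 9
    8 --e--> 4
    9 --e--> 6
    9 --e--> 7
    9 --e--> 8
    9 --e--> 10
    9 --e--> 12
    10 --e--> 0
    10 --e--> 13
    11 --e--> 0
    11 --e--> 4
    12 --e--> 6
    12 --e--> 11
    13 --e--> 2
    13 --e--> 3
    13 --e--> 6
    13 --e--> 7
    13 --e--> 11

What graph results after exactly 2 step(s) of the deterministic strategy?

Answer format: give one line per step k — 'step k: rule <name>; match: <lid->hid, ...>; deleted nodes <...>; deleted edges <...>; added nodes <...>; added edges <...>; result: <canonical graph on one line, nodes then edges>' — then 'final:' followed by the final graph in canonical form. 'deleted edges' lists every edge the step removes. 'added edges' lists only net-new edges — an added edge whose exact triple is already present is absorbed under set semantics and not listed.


step 1: rule r1; match: 0->7, 1->2, 2->9; deleted nodes (none); deleted edges (9,7,e); added nodes 14, 15; added edges (none); result: nodes: 0:p, 2:q, 3:q, 4:p, 6:p, 7:q, 8:p, 9:q, 10:q, 11:p, 12:q, 13:p, 14:q, 15:p edges: (0,6,e); (2,4,e); (7,8,e); (7,9,e); (8,4,e); (9,6,e); (9,8,e); (9,10,e); (9,12,e); (10,0,e); (10,13,e); (11,0,e); (11,4,e); (12,6,e); (12,11,e); (13,2,e); (13,3,e); (13,6,e); (13,7,e); (13,11,e)
step 2: rule r1; match: 0->9, 1->2, 2->7; deleted nodes (none); deleted edges (7,9,e); added nodes 16, 17; added edges (none); result: nodes: 0:p, 2:q, 3:q, 4:p, 6:p, 7:q, 8:p, 9:q, 10:q, 11:p, 12:q, 13:p, 14:q, 15:p, 16:q, 17:p edges: (0,6,e); (2,4,e); (7,8,e); (8,4,e); (9,6,e); (9,8,e); (9,10,e); (9,12,e); (10,0,e); (10,13,e); (11,0,e); (11,4,e); (12,6,e); (12,11,e); (13,2,e); (13,3,e); (13,6,e); (13,7,e); (13,11,e)
final:
nodes: 0:p, 2:q, 3:q, 4:p, 6:p, 7:q, 8:p, 9:q, 10:q, 11:p, 12:q, 13:p, 14:q, 15:p, 16:q, 17:p
edges: (0,6,e); (2,4,e); (7,8,e); (8,4,e); (9,6,e); (9,8,e); (9,10,e); (9,12,e); (10,0,e); (10,13,e); (11,0,e); (11,4,e); (12,6,e); (12,11,e); (13,2,e); (13,3,e); (13,6,e); (13,7,e); (13,11,e)


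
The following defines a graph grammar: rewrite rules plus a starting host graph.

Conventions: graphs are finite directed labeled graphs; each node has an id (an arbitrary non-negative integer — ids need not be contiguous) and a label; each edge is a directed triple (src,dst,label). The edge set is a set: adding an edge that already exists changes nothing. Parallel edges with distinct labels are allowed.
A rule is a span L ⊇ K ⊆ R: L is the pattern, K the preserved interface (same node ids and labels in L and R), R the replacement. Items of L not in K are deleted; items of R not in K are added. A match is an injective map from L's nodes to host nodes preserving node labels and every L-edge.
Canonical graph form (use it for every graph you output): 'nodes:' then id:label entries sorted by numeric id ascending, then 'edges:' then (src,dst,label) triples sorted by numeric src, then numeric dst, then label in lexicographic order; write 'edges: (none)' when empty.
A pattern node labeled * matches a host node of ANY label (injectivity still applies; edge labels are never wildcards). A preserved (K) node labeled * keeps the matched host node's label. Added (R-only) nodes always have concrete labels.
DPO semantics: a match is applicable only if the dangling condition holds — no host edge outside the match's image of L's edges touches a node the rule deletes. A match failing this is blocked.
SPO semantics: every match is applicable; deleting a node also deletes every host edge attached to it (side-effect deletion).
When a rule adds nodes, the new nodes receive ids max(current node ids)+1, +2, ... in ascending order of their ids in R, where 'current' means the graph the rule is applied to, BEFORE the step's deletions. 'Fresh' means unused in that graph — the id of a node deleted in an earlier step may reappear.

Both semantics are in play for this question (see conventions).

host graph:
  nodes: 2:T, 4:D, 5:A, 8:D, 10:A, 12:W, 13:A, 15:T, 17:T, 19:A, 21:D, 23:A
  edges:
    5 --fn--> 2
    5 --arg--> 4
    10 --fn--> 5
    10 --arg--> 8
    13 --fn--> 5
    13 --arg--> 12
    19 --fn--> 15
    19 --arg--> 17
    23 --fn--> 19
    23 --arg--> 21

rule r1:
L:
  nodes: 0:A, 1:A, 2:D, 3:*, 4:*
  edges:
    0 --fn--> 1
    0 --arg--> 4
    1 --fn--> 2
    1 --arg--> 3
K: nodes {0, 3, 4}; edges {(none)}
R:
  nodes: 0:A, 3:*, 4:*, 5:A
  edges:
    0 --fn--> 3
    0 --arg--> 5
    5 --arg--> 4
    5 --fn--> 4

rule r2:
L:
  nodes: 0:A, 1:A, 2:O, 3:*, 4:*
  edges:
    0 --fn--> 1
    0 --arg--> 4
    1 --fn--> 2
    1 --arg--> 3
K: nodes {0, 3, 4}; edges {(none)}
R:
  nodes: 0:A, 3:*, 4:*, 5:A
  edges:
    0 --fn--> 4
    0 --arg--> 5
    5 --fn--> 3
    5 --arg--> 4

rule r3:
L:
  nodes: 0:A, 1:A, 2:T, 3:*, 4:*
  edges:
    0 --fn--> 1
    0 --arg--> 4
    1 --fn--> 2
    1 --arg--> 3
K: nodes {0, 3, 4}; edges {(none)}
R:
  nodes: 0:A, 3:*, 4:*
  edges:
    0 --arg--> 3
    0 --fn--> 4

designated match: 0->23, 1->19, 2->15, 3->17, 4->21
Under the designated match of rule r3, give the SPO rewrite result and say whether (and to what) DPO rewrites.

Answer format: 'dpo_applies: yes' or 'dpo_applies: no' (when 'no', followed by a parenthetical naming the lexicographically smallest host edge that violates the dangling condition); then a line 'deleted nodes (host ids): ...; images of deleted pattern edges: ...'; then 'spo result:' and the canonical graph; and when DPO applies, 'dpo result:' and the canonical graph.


dpo_applies: yes
deleted nodes (host ids): 15, 19; images of deleted pattern edges: (19,15,fn); (19,17,arg); (23,19,fn); (23,21,arg)
spo result:
nodes: 2:T, 4:D, 5:A, 8:D, 10:A, 12:W, 13:A, 17:T, 21:D, 23:A
edges: (5,2,fn); (5,4,arg); (10,5,fn); (10,8,arg); (13,5,fn); (13,12,arg); (23,17,arg); (23,21,fn)
dpo result:
nodes: 2:T, 4:D, 5:A, 8:D, 10:A, 12:W, 13:A, 17:T, 21:D, 23:A
edges: (5,2,fn); (5,4,arg); (10,5,fn); (10,8,arg); (13,5,fn); (13,12,arg); (23,17,arg); (23,21,fn)


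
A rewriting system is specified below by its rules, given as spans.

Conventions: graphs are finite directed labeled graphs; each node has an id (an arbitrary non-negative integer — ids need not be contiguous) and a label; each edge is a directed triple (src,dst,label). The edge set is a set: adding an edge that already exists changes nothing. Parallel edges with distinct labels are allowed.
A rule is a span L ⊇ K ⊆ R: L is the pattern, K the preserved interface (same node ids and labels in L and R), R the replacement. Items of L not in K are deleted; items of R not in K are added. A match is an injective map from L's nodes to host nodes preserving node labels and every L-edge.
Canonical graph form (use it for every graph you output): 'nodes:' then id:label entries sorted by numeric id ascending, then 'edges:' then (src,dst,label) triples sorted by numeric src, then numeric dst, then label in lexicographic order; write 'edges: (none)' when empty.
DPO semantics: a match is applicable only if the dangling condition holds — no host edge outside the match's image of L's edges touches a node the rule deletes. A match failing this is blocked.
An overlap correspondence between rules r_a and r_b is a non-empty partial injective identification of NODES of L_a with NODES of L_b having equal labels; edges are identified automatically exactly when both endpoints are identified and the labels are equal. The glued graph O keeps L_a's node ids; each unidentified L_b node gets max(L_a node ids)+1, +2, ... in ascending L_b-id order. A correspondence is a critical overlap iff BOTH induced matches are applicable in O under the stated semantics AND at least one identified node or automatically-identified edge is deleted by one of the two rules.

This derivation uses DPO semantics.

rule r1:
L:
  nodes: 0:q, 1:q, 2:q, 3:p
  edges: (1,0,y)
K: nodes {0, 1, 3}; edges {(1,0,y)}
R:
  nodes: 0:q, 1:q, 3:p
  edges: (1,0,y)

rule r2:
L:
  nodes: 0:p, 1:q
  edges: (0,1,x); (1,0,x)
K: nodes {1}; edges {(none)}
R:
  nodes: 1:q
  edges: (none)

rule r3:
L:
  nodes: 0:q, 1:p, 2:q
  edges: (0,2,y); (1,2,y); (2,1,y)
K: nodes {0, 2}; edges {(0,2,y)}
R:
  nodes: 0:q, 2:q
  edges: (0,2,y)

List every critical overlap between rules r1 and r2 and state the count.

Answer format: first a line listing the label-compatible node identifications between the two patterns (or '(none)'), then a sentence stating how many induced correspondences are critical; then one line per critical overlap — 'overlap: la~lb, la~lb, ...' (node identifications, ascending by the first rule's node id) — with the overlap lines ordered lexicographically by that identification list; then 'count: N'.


label-compatible node identifications between L(r1) and L(r2): 0~1, 1~1, 2~1, 3~0
3 of the induced correspondences are critical overlaps of r1 and r2.
overlap: 0~1, 3~0
overlap: 1~1, 3~0
overlap: 3~0
count: 3
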